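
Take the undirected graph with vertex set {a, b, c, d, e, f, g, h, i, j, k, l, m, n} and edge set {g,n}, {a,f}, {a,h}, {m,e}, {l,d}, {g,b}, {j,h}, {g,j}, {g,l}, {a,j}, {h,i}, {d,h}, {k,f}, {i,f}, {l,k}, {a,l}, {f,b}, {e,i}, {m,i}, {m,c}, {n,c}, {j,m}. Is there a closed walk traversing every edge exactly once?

Yes

Degrees: a:4, b:2, c:2, d:2, e:2, f:4, g:4, h:4, i:4, j:4, k:2, l:4, m:4, n:2
All degrees are even and the non-isolated vertices are connected — an Eulerian circuit exists.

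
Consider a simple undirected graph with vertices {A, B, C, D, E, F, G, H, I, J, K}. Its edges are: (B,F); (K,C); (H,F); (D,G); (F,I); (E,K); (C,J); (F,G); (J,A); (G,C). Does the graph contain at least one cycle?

No

|V| = 11, |E| = 10, number of components = 1.
A forest on 11 vertices with 1 component has exactly 10 edges, which matches — so no cycle.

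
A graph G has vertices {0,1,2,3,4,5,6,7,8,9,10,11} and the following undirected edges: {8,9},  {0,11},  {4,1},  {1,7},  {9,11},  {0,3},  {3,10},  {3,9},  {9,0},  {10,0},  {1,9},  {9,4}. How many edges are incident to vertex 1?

3

Neighbors of 1: 4, 7, 9.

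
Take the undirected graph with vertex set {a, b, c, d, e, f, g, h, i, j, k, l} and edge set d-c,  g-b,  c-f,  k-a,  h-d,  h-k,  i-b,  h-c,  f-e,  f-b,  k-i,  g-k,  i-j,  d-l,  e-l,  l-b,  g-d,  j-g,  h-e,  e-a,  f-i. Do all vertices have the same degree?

Degrees: a:2, b:4, c:3, d:4, e:4, f:4, g:4, h:4, i:4, j:2, k:4, l:3
Degrees are not all equal (e.g. deg(a)=2 but deg(b)=4); not regular.

No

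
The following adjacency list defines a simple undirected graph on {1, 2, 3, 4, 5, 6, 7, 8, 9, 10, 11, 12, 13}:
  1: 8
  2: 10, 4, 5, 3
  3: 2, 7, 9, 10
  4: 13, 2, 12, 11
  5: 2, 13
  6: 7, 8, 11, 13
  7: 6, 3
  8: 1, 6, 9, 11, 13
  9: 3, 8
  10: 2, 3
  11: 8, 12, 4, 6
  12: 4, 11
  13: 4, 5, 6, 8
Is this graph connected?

Yes

Starting from 1 and exploring outward reaches every vertex (1, 8, 13, 11, 6, 9, 4, 5, 12, 7, 3, 2, 10); the graph is connected.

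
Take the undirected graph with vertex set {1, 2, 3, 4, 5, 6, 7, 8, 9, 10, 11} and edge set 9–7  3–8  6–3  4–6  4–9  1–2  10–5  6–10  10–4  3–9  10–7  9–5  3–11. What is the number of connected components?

2

Component: {1, 2}
Component: {3, 4, 5, 6, 7, 8, 9, 10, 11}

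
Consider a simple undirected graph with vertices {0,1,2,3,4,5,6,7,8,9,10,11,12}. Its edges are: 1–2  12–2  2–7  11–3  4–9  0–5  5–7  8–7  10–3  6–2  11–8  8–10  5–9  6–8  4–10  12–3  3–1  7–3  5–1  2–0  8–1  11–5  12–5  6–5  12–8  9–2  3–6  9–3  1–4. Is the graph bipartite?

Yes

Color {2, 3, 4, 5, 8} black and {0, 1, 6, 7, 9, 10, 11, 12} white. No edge joins two same-colored vertices, so the graph is bipartite.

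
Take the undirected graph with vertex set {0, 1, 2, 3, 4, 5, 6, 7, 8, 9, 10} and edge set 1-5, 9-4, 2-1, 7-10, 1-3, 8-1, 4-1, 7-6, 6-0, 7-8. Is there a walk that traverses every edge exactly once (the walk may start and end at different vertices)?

Degrees: 0:1, 1:5, 2:1, 3:1, 4:2, 5:1, 6:2, 7:3, 8:2, 9:1, 10:1
Odd-degree vertices: 0, 1, 2, 3, 5, 7, 9, 10 (8 total).
With 8 odd-degree vertices (more than two), no single trail can use every edge.

No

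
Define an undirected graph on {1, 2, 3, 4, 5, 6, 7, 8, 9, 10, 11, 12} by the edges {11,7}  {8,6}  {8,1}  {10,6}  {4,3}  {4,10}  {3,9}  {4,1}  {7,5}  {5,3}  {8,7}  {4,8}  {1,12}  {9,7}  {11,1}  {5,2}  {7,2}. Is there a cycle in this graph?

|V| = 12, |E| = 17, number of components = 1.
One cycle is 7-5-3-9-7.

Yes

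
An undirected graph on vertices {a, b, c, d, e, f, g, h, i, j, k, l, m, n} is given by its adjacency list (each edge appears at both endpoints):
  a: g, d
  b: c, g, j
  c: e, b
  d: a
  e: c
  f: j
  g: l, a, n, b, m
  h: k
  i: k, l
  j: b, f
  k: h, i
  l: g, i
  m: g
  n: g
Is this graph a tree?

Yes

|V| = 14, |E| = 13.
Connected and |E| = |V| - 1, which characterizes a tree.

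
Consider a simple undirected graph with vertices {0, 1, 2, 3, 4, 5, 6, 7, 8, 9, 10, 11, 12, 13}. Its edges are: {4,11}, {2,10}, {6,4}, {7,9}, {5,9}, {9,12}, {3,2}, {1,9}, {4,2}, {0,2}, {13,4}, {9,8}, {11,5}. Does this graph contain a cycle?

The graph has 14 vertices, 13 edges, and 1 connected component.
A forest on 14 vertices with 1 component has exactly 13 edges, which matches — so no cycle.

No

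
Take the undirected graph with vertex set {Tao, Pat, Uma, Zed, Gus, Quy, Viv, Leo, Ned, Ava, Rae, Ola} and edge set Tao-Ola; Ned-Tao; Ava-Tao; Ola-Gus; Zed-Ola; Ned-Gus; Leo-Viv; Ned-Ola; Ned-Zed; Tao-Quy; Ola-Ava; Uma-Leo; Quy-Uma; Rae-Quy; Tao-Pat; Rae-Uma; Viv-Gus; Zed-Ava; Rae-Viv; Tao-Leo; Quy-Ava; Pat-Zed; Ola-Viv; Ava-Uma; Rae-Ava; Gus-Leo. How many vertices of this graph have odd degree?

0

Degrees: Tao:6, Pat:2, Uma:4, Zed:4, Gus:4, Quy:4, Viv:4, Leo:4, Ned:4, Ava:6, Rae:4, Ola:6
Odd-degree vertices: none.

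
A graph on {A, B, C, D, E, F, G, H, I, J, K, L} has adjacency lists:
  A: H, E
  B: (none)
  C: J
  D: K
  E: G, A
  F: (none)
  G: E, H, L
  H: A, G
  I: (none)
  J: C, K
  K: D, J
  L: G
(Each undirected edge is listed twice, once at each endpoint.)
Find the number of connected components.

Component: {B}
Component: {F}
Component: {I}
Component: {C, D, J, K}
Component: {A, E, G, H, L}

5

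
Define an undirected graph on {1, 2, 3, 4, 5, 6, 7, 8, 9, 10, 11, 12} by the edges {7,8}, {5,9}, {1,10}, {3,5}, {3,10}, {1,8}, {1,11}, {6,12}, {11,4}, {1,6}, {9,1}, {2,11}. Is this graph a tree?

The graph has 12 vertices and 12 edges.
Connected but with 12 > 11 edges, so it has a cycle and is not a tree.

No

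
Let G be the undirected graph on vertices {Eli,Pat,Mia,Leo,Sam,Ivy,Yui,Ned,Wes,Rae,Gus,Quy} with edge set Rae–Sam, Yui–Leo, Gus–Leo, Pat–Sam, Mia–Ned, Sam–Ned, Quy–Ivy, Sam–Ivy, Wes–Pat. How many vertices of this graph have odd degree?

Degrees: Eli:0, Pat:2, Mia:1, Leo:2, Sam:4, Ivy:2, Yui:1, Ned:2, Wes:1, Rae:1, Gus:1, Quy:1
Odd-degree vertices: Mia, Yui, Wes, Rae, Gus, Quy.

6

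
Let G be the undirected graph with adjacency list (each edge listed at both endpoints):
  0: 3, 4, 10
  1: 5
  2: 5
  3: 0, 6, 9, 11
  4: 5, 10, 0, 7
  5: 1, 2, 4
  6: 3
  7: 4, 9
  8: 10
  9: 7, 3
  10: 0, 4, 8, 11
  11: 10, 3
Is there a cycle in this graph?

The graph has 12 vertices, 14 edges, and 1 connected component.
One cycle is 0-4-10-11-3-0.

Yes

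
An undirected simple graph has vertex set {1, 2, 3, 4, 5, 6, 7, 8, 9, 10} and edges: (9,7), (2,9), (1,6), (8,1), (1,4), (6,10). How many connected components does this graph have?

Component: {3}
Component: {5}
Component: {2, 7, 9}
Component: {1, 4, 6, 8, 10}

4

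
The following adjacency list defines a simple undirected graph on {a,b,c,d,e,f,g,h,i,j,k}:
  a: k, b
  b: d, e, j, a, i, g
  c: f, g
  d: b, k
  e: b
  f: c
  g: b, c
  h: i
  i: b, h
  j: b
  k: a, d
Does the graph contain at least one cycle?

Yes

|V| = 11, |E| = 11, number of components = 1.
One cycle is a-b-d-k-a.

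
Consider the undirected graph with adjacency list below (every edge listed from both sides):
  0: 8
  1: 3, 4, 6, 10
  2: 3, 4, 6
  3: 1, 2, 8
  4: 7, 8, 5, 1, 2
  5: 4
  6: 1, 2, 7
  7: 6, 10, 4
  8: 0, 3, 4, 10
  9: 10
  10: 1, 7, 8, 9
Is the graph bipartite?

Yes

Partition the vertices as {1, 2, 5, 7, 8, 9} vs {0, 3, 4, 6, 10}. Each listed edge has one endpoint in each part, so the graph is bipartite.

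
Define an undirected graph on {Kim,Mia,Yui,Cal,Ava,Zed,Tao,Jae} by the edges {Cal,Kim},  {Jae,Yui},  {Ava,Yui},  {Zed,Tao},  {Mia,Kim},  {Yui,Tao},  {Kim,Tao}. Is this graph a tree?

Yes

The graph has 8 vertices and 7 edges.
It is connected with exactly 7 edges, hence acyclic — it is a tree.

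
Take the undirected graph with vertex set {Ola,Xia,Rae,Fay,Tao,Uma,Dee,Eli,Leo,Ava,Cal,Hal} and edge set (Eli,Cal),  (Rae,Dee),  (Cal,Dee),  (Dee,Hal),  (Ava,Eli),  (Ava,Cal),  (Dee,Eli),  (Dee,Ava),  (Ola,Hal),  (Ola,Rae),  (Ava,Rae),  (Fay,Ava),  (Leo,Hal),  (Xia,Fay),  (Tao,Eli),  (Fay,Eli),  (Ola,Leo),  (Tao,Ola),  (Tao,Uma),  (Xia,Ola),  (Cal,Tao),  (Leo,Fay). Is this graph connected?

Yes

Starting from Ola and exploring outward reaches every vertex (Ola, Leo, Hal, Rae, Xia, Tao, Fay, Dee, Ava, Eli, Cal, Uma); the graph is connected.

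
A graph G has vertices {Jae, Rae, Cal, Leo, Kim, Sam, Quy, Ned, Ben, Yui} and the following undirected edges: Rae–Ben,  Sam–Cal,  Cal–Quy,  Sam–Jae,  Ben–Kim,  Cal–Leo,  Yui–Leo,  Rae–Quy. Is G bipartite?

Yes

Color {Leo, Sam, Quy, Ned, Ben} black and {Jae, Rae, Cal, Kim, Yui} white. No edge joins two same-colored vertices, so the graph is bipartite.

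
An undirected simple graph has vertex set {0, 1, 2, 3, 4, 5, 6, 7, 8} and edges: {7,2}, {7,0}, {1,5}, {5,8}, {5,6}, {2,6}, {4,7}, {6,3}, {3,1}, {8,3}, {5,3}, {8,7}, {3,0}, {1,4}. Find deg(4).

2

Neighbors of 4: 1, 7.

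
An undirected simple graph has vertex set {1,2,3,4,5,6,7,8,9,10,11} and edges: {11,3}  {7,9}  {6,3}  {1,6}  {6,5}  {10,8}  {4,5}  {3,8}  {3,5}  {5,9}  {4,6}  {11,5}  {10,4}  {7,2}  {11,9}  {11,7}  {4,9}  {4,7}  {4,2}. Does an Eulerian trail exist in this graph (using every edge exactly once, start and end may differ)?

Degrees: 1:1, 2:2, 3:4, 4:6, 5:5, 6:4, 7:4, 8:2, 9:4, 10:2, 11:4
Odd-degree vertices: 1, 5 (2 total).
With 2 odd-degree vertices and all edges in one connected piece, an Eulerian trail exists (from 1 to 5).

Yes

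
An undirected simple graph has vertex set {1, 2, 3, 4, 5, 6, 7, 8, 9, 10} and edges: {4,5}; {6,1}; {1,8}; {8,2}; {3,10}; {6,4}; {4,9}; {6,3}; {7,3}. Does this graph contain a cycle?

No

The graph has 10 vertices, 9 edges, and 1 connected component.
A forest on 10 vertices with 1 component has exactly 9 edges, which matches — so no cycle.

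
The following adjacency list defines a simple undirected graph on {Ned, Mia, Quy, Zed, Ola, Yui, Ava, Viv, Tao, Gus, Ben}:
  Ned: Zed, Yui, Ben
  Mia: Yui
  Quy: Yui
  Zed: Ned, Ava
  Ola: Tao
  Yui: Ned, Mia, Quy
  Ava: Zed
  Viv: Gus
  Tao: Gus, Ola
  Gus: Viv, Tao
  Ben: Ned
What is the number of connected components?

2

Component: {Ola, Viv, Tao, Gus}
Component: {Ned, Mia, Quy, Zed, Yui, Ava, Ben}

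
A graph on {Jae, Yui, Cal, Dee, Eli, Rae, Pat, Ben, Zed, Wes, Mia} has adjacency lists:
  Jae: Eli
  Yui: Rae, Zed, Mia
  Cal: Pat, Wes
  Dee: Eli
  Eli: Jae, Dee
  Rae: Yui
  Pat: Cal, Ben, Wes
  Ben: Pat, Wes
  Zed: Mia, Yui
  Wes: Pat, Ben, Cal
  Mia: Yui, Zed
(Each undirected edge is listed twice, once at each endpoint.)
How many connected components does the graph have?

Component: {Jae, Dee, Eli}
Component: {Yui, Rae, Zed, Mia}
Component: {Cal, Pat, Ben, Wes}

3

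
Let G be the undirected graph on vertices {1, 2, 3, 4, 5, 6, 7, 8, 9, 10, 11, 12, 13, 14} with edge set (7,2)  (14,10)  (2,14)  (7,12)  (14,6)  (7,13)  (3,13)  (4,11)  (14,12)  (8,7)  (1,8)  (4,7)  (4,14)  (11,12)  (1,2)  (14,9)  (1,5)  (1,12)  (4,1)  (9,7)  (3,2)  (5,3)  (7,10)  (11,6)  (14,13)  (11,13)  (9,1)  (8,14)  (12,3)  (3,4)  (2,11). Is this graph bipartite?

A valid 2-coloring puts {2, 4, 5, 6, 8, 9, 10, 12, 13} on one side and {1, 3, 7, 11, 14} on the other; every edge crosses between the two sides.

Yes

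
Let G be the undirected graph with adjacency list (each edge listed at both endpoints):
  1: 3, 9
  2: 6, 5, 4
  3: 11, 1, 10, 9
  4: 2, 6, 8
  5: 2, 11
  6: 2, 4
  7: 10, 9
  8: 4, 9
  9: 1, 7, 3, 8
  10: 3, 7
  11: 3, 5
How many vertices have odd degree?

2

Degrees: 1:2, 2:3, 3:4, 4:3, 5:2, 6:2, 7:2, 8:2, 9:4, 10:2, 11:2
Odd-degree vertices: 2, 4.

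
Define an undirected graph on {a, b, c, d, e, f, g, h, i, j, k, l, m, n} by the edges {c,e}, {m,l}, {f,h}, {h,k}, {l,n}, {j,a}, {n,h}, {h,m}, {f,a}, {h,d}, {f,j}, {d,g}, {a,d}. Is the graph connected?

Component: {b}
Component: {i}
Component: {c, e}
Component: {a, d, f, g, h, j, k, l, m, n}
No edge joins these 4 groups, so the graph is disconnected.

No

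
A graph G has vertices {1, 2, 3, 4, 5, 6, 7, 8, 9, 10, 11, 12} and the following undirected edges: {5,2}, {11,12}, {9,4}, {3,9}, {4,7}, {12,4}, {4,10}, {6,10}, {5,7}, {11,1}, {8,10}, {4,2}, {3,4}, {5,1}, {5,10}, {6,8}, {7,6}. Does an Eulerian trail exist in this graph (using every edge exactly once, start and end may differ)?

Yes

Degrees: 1:2, 2:2, 3:2, 4:6, 5:4, 6:3, 7:3, 8:2, 9:2, 10:4, 11:2, 12:2
Odd-degree vertices: 6, 7 (2 total).
With 2 odd-degree vertices and all edges in one connected piece, an Eulerian trail exists (from 6 to 7).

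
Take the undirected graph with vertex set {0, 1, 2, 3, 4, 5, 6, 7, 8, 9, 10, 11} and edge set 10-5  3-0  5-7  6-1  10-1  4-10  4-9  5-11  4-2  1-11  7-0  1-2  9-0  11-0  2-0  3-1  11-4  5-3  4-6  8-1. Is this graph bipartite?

Yes

Partition the vertices as {2, 3, 6, 7, 8, 9, 10, 11} vs {0, 1, 4, 5}. Each listed edge has one endpoint in each part, so the graph is bipartite.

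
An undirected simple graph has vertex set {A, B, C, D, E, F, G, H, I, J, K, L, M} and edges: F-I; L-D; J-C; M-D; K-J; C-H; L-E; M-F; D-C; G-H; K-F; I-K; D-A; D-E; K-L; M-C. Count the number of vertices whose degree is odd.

6

Degrees: A:1, B:0, C:4, D:5, E:2, F:3, G:1, H:2, I:2, J:2, K:4, L:3, M:3
Odd-degree vertices: A, D, F, G, L, M.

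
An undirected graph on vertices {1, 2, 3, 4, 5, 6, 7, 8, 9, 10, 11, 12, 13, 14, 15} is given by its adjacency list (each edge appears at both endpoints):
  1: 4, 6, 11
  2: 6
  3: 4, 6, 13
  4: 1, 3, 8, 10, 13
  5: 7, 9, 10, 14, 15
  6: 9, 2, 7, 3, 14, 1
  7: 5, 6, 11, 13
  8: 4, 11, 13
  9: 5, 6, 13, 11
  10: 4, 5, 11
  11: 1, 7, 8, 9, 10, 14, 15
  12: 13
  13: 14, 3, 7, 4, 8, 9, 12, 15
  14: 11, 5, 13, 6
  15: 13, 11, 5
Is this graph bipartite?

No

The cycle 13-3-4-13 has length 3, which is odd, so the graph is not bipartite.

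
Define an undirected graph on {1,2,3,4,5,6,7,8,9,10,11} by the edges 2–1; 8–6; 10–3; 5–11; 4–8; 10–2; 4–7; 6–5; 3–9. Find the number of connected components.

2

Component: {1, 2, 3, 9, 10}
Component: {4, 5, 6, 7, 8, 11}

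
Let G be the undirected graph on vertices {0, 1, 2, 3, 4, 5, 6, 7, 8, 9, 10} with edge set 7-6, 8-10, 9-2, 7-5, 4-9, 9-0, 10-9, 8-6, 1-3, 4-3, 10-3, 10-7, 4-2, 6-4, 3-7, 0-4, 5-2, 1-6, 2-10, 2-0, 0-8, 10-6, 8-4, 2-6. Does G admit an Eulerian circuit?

Yes

Degrees: 0:4, 1:2, 2:6, 3:4, 4:6, 5:2, 6:6, 7:4, 8:4, 9:4, 10:6
All degrees are even and the non-isolated vertices are connected — an Eulerian circuit exists.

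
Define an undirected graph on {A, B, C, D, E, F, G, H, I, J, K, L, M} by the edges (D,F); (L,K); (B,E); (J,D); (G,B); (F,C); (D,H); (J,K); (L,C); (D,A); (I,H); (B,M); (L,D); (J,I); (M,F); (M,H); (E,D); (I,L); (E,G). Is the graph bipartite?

B-G-E-B is an odd cycle (length 3), and a bipartite graph can contain only even cycles.

No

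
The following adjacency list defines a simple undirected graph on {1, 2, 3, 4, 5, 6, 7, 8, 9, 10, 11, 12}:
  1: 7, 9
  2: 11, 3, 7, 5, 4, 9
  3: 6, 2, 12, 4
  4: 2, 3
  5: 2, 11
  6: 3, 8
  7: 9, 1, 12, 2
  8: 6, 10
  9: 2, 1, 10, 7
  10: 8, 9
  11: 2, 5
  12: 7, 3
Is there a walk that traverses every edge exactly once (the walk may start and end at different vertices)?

Yes

Degrees: 1:2, 2:6, 3:4, 4:2, 5:2, 6:2, 7:4, 8:2, 9:4, 10:2, 11:2, 12:2
Odd-degree vertices: none (0 total).
The non-isolated vertices are connected and exactly 0 have odd degree, so an Eulerian trail exists.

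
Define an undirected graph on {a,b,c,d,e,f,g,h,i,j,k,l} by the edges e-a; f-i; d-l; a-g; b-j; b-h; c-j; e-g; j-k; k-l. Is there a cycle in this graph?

Yes

|V| = 12, |E| = 10, number of components = 3.
One cycle is a-e-g-a.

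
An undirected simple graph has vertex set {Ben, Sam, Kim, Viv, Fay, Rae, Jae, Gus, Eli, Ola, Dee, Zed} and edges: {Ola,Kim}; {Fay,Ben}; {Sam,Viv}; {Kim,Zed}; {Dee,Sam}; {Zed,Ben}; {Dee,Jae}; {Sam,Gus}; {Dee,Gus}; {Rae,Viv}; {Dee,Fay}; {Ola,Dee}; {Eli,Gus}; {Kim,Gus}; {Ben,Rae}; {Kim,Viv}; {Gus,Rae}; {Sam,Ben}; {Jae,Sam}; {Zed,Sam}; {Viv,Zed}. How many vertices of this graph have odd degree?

4

Degrees: Ben:4, Sam:6, Kim:4, Viv:4, Fay:2, Rae:3, Jae:2, Gus:5, Eli:1, Ola:2, Dee:5, Zed:4
Odd-degree vertices: Rae, Gus, Eli, Dee.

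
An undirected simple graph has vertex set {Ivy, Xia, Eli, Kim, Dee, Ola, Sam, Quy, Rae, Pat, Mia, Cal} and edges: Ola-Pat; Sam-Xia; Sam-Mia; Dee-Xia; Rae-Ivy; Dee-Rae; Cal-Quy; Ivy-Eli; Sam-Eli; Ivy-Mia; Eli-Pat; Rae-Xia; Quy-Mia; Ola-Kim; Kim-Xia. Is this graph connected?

Yes

Starting from Ivy and exploring outward reaches every vertex (Ivy, Rae, Eli, Mia, Dee, Xia, Pat, Sam, Quy, Kim, Ola, Cal); the graph is connected.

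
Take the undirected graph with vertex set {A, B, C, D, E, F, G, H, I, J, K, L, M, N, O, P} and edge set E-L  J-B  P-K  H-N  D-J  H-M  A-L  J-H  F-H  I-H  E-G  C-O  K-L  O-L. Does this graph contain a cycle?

No

The graph has 16 vertices, 14 edges, and 2 connected components.
A forest on 16 vertices with 2 components has exactly 14 edges, which matches — so no cycle.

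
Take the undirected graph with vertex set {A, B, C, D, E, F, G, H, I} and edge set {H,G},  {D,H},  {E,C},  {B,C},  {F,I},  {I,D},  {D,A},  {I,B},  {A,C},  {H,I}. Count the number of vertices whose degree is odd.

Degrees: A:2, B:2, C:3, D:3, E:1, F:1, G:1, H:3, I:4
Odd-degree vertices: C, D, E, F, G, H.

6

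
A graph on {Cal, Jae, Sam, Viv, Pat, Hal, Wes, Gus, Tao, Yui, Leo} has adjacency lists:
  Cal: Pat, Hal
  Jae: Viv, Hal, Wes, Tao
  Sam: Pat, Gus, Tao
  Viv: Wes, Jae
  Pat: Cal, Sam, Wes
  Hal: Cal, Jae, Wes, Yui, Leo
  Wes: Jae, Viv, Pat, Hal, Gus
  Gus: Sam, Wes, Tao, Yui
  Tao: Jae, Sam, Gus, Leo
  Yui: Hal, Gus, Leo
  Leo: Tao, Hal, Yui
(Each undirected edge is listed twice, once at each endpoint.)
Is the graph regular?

No

Degrees: Cal:2, Jae:4, Sam:3, Viv:2, Pat:3, Hal:5, Wes:5, Gus:4, Tao:4, Yui:3, Leo:3
Degrees are not all equal (e.g. deg(Cal)=2 but deg(Hal)=5); not regular.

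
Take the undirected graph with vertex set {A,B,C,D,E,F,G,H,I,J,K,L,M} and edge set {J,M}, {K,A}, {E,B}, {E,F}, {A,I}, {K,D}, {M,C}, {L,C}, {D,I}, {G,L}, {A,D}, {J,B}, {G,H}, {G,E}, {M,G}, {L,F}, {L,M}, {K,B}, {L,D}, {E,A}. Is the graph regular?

Degrees: A:4, B:3, C:2, D:4, E:4, F:2, G:4, H:1, I:2, J:2, K:3, L:5, M:4
Degrees are not all equal (e.g. deg(H)=1 but deg(L)=5); not regular.

No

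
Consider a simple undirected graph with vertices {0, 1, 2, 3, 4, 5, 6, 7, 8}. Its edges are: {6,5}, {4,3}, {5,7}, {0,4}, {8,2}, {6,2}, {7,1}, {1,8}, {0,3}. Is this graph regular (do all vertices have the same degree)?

Yes

Degrees: 0:2, 1:2, 2:2, 3:2, 4:2, 5:2, 6:2, 7:2, 8:2
Every vertex has degree 2, so the graph is 2-regular.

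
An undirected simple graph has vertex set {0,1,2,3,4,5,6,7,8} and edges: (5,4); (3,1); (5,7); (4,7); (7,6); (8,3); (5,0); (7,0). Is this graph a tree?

No

|V| = 9, |E| = 8.
It splits into 3 components, so it cannot be a tree.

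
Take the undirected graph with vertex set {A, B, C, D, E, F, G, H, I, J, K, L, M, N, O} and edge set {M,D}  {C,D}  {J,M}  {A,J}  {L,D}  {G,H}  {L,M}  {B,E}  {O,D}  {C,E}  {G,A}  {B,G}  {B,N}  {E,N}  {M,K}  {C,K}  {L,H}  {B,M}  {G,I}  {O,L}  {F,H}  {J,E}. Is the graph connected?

A breadth-first search from A visits A, G, J, B, I, H, E, M, N, F, L, C, D, K, O — all 15 vertices — so the graph is connected.

Yes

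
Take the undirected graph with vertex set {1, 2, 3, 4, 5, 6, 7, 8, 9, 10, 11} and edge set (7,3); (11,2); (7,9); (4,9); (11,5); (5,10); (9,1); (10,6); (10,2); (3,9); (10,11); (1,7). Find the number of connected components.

Component: {8}
Component: {1, 3, 4, 7, 9}
Component: {2, 5, 6, 10, 11}

3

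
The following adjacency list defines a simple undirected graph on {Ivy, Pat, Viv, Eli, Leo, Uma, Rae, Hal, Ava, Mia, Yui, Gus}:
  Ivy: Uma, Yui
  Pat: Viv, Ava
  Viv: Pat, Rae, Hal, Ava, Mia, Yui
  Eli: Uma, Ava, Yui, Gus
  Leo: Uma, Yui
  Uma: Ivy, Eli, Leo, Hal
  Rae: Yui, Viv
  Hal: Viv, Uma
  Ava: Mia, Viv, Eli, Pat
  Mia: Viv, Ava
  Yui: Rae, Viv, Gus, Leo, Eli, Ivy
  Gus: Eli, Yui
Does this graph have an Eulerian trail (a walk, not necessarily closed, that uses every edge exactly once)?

Yes

Degrees: Ivy:2, Pat:2, Viv:6, Eli:4, Leo:2, Uma:4, Rae:2, Hal:2, Ava:4, Mia:2, Yui:6, Gus:2
Odd-degree vertices: none (0 total).
With 0 odd-degree vertices and all edges in one connected piece, an Eulerian trail exists.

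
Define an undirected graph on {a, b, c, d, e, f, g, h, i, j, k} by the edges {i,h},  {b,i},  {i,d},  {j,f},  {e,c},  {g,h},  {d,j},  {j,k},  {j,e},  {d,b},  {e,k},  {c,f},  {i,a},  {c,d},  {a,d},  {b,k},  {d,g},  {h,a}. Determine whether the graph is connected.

A breadth-first search from a visits a, d, h, i, c, j, b, g, f, e, k — all 11 vertices — so the graph is connected.

Yes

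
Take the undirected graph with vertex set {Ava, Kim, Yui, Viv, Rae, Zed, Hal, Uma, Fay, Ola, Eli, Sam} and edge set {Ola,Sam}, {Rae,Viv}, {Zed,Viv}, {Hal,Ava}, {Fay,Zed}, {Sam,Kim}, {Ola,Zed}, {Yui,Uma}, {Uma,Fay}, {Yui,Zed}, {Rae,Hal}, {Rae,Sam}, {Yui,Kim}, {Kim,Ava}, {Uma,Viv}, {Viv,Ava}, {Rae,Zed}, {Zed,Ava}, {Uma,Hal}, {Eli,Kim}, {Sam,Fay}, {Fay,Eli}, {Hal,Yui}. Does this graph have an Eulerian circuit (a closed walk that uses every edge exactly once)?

Yes

Degrees: Ava:4, Kim:4, Yui:4, Viv:4, Rae:4, Zed:6, Hal:4, Uma:4, Fay:4, Ola:2, Eli:2, Sam:4
Every vertex has even degree and the edges form a single connected piece, so an Eulerian circuit exists.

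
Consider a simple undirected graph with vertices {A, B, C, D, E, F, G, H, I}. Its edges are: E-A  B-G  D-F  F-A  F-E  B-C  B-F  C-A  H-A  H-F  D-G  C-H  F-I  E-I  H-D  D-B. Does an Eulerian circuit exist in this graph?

Degrees: A:4, B:4, C:3, D:4, E:3, F:6, G:2, H:4, I:2
C, E have odd degree; an Eulerian circuit needs every degree to be even, so none exists.

No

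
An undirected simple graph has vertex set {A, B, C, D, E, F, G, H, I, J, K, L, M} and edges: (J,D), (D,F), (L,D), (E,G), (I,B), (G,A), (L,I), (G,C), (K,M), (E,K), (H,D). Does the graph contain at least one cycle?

|V| = 13, |E| = 11, number of components = 2.
Since 11 = 13 - 2, the graph is a forest and contains no cycle.

No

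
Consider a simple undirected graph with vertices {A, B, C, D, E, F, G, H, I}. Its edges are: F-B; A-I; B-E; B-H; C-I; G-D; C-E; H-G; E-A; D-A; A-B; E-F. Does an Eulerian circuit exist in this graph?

Degrees: A:4, B:4, C:2, D:2, E:4, F:2, G:2, H:2, I:2
All degrees are even and the non-isolated vertices are connected — an Eulerian circuit exists.

Yes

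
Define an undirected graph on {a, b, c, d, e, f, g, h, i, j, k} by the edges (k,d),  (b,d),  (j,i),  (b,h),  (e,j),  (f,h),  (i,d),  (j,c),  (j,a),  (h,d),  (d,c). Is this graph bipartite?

The cycle h-b-d-h has length 3, which is odd, so the graph is not bipartite.

No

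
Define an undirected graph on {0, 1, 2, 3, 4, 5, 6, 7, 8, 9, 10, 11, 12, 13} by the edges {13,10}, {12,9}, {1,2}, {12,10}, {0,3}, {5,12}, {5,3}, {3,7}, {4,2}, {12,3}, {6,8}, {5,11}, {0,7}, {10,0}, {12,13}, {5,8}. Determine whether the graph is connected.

No

Component: {1, 2, 4}
Component: {0, 3, 5, 6, 7, 8, 9, 10, 11, 12, 13}
There are 2 separate components, so the graph is not connected.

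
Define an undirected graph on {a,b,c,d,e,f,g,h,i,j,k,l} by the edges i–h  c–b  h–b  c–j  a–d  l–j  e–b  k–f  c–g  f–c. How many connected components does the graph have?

Component: {a, d}
Component: {b, c, e, f, g, h, i, j, k, l}

2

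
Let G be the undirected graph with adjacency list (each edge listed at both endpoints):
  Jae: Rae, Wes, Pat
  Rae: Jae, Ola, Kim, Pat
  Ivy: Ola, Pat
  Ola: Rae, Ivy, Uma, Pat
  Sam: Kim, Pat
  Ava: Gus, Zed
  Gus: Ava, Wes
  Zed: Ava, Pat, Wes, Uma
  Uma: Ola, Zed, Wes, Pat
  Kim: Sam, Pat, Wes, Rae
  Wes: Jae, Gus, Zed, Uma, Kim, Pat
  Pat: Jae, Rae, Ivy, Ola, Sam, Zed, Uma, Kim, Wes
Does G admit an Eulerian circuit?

No

Degrees: Jae:3, Rae:4, Ivy:2, Ola:4, Sam:2, Ava:2, Gus:2, Zed:4, Uma:4, Kim:4, Wes:6, Pat:9
Jae, Pat have odd degree; an Eulerian circuit needs every degree to be even, so none exists.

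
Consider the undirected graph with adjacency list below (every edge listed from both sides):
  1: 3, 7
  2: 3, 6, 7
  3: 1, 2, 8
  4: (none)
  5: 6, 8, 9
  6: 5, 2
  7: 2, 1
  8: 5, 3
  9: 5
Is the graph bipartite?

6-2-3-8-5-6 is an odd cycle (length 5), and a bipartite graph can contain only even cycles.

No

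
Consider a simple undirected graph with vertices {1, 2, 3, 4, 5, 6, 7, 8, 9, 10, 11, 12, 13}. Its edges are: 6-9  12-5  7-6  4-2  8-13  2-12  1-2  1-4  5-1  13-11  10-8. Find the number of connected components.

Component: {3}
Component: {6, 7, 9}
Component: {8, 10, 11, 13}
Component: {1, 2, 4, 5, 12}

4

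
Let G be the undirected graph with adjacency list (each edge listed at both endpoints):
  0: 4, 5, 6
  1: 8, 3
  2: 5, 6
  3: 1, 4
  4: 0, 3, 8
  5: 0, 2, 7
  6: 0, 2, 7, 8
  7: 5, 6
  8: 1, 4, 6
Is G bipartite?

Yes

Partition the vertices as {1, 4, 5, 6} vs {0, 2, 3, 7, 8}. Each listed edge has one endpoint in each part, so the graph is bipartite.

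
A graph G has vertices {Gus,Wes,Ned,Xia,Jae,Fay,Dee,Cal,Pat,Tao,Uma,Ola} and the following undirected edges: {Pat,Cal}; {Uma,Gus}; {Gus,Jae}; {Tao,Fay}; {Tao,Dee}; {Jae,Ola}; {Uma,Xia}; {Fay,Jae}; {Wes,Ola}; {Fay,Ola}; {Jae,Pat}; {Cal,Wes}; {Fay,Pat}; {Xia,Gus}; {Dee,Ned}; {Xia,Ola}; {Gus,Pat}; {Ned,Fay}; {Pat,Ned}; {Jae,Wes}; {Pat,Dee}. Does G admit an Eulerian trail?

No

Degrees: Gus:4, Wes:3, Ned:3, Xia:3, Jae:5, Fay:5, Dee:3, Cal:2, Pat:6, Tao:2, Uma:2, Ola:4
Odd-degree vertices: Wes, Ned, Xia, Jae, Fay, Dee (6 total).
An Eulerian trail requires 0 or 2 odd-degree vertices; here there are 6.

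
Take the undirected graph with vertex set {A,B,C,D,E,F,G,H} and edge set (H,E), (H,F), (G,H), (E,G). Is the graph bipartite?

No

G-E-H-G is an odd cycle (length 3), and a bipartite graph can contain only even cycles.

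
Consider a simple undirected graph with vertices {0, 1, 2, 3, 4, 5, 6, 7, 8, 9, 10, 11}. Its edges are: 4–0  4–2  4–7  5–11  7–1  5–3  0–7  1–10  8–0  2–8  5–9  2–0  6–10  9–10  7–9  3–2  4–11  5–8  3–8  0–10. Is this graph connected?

Yes

Starting from 0 and exploring outward reaches every vertex (0, 8, 4, 10, 2, 7, 5, 3, 11, 6, 1, 9); the graph is connected.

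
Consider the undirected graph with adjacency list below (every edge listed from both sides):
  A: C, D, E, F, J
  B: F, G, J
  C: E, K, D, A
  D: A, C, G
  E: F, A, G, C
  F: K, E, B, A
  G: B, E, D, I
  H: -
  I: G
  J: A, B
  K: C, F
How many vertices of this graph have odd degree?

Degrees: A:5, B:3, C:4, D:3, E:4, F:4, G:4, H:0, I:1, J:2, K:2
Odd-degree vertices: A, B, D, I.

4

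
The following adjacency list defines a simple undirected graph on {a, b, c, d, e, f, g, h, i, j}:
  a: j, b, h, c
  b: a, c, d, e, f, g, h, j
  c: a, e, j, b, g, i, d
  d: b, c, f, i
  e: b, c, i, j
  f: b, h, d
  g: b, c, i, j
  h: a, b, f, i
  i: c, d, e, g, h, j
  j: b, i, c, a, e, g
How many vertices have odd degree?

Degrees: a:4, b:8, c:7, d:4, e:4, f:3, g:4, h:4, i:6, j:6
Odd-degree vertices: c, f.

2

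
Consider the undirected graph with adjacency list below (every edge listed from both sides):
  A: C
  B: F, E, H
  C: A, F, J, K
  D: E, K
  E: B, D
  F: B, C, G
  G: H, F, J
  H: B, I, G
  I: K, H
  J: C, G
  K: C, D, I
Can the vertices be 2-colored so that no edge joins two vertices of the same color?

Color {B, C, D, G, I} black and {A, E, F, H, J, K} white. No edge joins two same-colored vertices, so the graph is bipartite.

Yes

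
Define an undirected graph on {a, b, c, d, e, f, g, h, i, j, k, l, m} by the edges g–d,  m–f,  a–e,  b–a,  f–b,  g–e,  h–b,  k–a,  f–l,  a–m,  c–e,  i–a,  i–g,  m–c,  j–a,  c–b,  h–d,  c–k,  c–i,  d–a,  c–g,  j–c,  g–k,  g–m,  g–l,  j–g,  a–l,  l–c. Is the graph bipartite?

No

c-g-m-c is an odd cycle (length 3), and a bipartite graph can contain only even cycles.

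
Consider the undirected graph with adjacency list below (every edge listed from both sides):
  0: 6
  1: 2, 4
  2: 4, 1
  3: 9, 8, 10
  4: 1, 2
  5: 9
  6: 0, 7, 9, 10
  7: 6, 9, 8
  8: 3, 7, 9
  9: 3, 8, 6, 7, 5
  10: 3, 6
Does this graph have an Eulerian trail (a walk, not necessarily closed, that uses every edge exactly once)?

Degrees: 0:1, 1:2, 2:2, 3:3, 4:2, 5:1, 6:4, 7:3, 8:3, 9:5, 10:2
Odd-degree vertices: 0, 3, 5, 7, 8, 9 (6 total).
An Eulerian trail requires 0 or 2 odd-degree vertices; here there are 6.

No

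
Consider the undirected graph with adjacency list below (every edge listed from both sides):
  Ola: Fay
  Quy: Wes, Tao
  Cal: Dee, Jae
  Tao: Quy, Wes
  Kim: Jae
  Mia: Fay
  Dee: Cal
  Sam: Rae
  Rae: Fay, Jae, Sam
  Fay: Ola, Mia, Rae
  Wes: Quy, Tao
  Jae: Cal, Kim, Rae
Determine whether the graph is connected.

No

Component: {Quy, Tao, Wes}
Component: {Ola, Cal, Kim, Mia, Dee, Sam, Rae, Fay, Jae}
There are 2 separate components, so the graph is not connected.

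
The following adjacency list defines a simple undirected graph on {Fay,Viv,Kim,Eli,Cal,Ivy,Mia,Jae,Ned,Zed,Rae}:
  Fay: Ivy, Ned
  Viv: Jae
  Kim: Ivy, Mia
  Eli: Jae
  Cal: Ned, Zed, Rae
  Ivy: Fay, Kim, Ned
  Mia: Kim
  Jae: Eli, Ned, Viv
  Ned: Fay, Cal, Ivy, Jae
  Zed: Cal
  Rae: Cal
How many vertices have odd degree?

Degrees: Fay:2, Viv:1, Kim:2, Eli:1, Cal:3, Ivy:3, Mia:1, Jae:3, Ned:4, Zed:1, Rae:1
Odd-degree vertices: Viv, Eli, Cal, Ivy, Mia, Jae, Zed, Rae.

8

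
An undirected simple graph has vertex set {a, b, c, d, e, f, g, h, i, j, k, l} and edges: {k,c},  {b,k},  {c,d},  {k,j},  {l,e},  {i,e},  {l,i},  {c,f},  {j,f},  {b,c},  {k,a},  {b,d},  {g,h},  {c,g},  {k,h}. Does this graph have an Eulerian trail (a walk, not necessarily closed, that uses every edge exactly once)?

No

Degrees: a:1, b:3, c:5, d:2, e:2, f:2, g:2, h:2, i:2, j:2, k:5, l:2
Odd-degree vertices: a, b, c, k (4 total).
An Eulerian trail requires 0 or 2 odd-degree vertices; here there are 4.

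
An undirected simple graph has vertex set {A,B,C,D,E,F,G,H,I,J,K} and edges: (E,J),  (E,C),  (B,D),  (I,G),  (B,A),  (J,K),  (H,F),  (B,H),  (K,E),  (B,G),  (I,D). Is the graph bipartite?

No

J-E-K-J is an odd cycle (length 3), and a bipartite graph can contain only even cycles.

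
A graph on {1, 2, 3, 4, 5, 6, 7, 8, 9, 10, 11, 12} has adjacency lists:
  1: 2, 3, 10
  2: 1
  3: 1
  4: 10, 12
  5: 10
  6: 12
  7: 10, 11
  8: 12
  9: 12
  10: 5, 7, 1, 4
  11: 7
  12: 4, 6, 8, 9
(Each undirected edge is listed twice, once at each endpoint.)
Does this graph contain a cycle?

The graph has 12 vertices, 11 edges, and 1 connected component.
A forest on 12 vertices with 1 component has exactly 11 edges, which matches — so no cycle.

No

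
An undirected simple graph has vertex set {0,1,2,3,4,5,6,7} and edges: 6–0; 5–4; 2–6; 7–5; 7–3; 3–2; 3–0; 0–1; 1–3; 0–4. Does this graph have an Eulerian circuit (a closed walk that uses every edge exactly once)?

Degrees: 0:4, 1:2, 2:2, 3:4, 4:2, 5:2, 6:2, 7:2
Every vertex has even degree and the edges form a single connected piece, so an Eulerian circuit exists.

Yes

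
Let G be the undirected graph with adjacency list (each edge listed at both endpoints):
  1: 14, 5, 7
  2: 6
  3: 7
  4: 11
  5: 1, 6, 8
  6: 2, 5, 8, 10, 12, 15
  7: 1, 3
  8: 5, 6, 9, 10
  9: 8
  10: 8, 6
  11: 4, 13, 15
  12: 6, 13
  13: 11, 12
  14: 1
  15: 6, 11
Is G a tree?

No

|V| = 15, |E| = 17.
Connected but with 17 > 14 edges, so it has a cycle and is not a tree.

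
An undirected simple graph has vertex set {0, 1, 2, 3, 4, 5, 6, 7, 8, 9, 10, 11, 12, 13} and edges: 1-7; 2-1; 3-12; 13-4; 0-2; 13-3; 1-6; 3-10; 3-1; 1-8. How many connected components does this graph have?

4

Component: {5}
Component: {9}
Component: {11}
Component: {0, 1, 2, 3, 4, 6, 7, 8, 10, 12, 13}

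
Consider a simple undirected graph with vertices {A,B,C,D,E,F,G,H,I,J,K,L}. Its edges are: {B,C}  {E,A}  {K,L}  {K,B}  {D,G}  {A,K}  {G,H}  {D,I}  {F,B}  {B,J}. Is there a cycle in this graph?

No

|V| = 12, |E| = 10, number of components = 2.
Since 10 = 12 - 2, the graph is a forest and contains no cycle.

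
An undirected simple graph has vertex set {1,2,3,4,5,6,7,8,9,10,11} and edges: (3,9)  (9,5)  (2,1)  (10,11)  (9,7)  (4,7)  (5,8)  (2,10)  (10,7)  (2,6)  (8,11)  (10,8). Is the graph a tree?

The graph has 11 vertices and 12 edges.
A tree on 11 vertices has exactly 10 edges; this graph has 12, so it contains a cycle and is not a tree.

No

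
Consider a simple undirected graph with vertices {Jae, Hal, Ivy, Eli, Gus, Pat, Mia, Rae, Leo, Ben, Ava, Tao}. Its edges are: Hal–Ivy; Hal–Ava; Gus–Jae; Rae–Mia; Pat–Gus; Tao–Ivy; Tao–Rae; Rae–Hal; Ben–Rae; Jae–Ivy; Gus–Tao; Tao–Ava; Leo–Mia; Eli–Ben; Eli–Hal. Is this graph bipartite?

Partition the vertices as {Ivy, Eli, Gus, Rae, Leo, Ava} vs {Jae, Hal, Pat, Mia, Ben, Tao}. Each listed edge has one endpoint in each part, so the graph is bipartite.

Yes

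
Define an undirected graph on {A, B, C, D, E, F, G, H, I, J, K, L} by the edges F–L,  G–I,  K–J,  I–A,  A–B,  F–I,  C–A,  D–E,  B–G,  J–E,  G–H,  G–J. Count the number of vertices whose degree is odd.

8

Degrees: A:3, B:2, C:1, D:1, E:2, F:2, G:4, H:1, I:3, J:3, K:1, L:1
Odd-degree vertices: A, C, D, H, I, J, K, L.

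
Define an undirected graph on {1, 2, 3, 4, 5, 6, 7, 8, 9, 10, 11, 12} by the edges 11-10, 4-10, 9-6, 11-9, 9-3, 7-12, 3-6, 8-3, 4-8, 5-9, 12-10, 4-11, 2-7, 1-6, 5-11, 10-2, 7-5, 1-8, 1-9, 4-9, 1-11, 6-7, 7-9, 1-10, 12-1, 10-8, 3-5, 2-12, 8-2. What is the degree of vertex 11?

Neighbors of 11: 1, 4, 5, 9, 10.

5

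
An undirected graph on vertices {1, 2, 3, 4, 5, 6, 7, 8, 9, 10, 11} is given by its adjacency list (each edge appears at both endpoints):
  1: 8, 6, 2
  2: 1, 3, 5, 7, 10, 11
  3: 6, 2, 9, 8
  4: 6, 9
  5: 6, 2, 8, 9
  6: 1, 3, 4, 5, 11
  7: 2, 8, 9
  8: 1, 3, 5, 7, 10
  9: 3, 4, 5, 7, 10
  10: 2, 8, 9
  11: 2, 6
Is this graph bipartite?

Yes

Partition the vertices as {2, 6, 8, 9} vs {1, 3, 4, 5, 7, 10, 11}. Each listed edge has one endpoint in each part, so the graph is bipartite.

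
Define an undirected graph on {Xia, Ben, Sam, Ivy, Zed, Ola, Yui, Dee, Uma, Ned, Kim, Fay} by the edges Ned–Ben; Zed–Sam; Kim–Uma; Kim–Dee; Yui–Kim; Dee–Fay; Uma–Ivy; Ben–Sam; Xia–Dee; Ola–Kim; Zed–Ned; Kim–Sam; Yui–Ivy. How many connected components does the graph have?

Component: {Xia, Ben, Sam, Ivy, Zed, Ola, Yui, Dee, Uma, Ned, Kim, Fay}

1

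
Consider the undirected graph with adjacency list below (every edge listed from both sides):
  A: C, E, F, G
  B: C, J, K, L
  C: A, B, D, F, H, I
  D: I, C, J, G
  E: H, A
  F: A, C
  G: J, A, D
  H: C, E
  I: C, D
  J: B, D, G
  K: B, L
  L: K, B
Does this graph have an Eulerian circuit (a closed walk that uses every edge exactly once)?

Degrees: A:4, B:4, C:6, D:4, E:2, F:2, G:3, H:2, I:2, J:3, K:2, L:2
G, J have odd degree; an Eulerian circuit needs every degree to be even, so none exists.

No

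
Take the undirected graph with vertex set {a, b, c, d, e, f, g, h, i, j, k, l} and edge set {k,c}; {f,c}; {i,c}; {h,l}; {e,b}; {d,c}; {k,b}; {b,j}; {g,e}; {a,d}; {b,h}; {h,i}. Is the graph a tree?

No

|V| = 12, |E| = 12.
Connected but with 12 > 11 edges, so it has a cycle and is not a tree.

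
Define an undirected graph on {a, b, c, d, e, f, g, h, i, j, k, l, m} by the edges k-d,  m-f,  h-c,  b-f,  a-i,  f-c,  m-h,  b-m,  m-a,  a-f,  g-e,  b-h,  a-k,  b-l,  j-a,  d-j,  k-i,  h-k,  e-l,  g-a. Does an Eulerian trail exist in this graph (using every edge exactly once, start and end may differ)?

Degrees: a:6, b:4, c:2, d:2, e:2, f:4, g:2, h:4, i:2, j:2, k:4, l:2, m:4
Odd-degree vertices: none (0 total).
With 0 odd-degree vertices and all edges in one connected piece, an Eulerian trail exists.

Yes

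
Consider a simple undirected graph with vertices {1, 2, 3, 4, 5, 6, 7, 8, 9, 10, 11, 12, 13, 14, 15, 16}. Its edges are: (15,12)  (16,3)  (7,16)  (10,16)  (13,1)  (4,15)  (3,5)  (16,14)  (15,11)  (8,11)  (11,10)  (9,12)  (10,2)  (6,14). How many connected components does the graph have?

Component: {1, 13}
Component: {2, 3, 4, 5, 6, 7, 8, 9, 10, 11, 12, 14, 15, 16}

2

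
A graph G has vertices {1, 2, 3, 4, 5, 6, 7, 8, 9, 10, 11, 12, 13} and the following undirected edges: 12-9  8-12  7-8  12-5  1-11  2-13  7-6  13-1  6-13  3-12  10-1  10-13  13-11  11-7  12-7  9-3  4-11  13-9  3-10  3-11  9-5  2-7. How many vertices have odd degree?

Degrees: 1:3, 2:2, 3:4, 4:1, 5:2, 6:2, 7:5, 8:2, 9:4, 10:3, 11:5, 12:5, 13:6
Odd-degree vertices: 1, 4, 7, 10, 11, 12.

6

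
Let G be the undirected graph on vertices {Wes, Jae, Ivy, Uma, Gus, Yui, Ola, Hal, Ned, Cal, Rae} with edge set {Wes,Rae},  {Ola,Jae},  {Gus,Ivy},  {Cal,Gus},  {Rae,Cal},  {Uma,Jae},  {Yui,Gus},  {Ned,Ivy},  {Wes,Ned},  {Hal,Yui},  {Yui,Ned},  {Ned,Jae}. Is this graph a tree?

The graph has 11 vertices and 12 edges.
A tree on 11 vertices has exactly 10 edges; this graph has 12, so it contains a cycle and is not a tree.

No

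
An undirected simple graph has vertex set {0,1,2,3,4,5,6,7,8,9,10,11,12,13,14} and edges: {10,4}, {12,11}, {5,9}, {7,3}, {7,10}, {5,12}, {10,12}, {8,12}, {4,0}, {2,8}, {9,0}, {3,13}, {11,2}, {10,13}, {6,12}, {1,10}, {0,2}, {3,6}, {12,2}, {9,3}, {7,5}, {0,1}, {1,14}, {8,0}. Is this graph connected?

Yes

Starting from 0 and exploring outward reaches every vertex (0, 1, 9, 8, 4, 2, 10, 14, 5, 3, 12, 11, 13, 7, 6); the graph is connected.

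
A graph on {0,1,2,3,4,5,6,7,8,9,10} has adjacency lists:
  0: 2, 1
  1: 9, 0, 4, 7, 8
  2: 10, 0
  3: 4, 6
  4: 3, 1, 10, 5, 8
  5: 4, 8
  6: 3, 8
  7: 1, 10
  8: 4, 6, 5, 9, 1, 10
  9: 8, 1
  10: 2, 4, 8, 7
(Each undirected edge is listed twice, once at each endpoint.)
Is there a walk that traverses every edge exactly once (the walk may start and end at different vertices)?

Yes

Degrees: 0:2, 1:5, 2:2, 3:2, 4:5, 5:2, 6:2, 7:2, 8:6, 9:2, 10:4
Odd-degree vertices: 1, 4 (2 total).
With 2 odd-degree vertices and all edges in one connected piece, an Eulerian trail exists (from 1 to 4).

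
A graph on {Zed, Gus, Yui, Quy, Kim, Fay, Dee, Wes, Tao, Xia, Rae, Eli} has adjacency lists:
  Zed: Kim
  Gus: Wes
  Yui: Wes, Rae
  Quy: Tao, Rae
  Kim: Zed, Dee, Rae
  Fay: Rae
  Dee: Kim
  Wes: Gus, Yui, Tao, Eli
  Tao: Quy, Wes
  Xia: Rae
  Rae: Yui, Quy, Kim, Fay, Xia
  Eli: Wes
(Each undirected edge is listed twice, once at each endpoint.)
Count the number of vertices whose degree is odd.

Degrees: Zed:1, Gus:1, Yui:2, Quy:2, Kim:3, Fay:1, Dee:1, Wes:4, Tao:2, Xia:1, Rae:5, Eli:1
Odd-degree vertices: Zed, Gus, Kim, Fay, Dee, Xia, Rae, Eli.

8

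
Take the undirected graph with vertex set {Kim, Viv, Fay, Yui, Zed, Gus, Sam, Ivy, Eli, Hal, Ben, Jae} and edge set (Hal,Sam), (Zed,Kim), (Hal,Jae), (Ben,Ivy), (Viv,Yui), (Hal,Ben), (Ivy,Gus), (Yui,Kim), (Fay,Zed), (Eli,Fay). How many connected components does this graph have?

2

Component: {Kim, Viv, Fay, Yui, Zed, Eli}
Component: {Gus, Sam, Ivy, Hal, Ben, Jae}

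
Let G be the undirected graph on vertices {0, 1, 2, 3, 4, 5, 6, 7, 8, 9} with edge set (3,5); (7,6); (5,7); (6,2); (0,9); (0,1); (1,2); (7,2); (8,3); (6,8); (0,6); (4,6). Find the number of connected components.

1

Component: {0, 1, 2, 3, 4, 5, 6, 7, 8, 9}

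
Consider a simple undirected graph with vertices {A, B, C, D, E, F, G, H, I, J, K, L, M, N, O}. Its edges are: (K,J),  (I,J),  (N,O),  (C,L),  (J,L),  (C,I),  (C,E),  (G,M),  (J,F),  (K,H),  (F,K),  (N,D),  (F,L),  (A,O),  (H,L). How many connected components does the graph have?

Component: {B}
Component: {G, M}
Component: {A, D, N, O}
Component: {C, E, F, H, I, J, K, L}

4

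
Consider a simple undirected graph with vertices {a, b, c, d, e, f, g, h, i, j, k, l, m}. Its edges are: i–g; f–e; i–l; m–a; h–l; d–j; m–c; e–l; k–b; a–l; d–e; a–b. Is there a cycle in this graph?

The graph has 13 vertices, 12 edges, and 1 connected component.
A forest on 13 vertices with 1 component has exactly 12 edges, which matches — so no cycle.

No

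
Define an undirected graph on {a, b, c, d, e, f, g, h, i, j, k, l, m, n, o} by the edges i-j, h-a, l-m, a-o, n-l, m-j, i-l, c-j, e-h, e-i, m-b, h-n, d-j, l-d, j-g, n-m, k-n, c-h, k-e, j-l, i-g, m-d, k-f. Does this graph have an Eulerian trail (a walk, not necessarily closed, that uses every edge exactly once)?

No

Degrees: a:2, b:1, c:2, d:3, e:3, f:1, g:2, h:4, i:4, j:6, k:3, l:5, m:5, n:4, o:1
Odd-degree vertices: b, d, e, f, k, l, m, o (8 total).
An Eulerian trail requires 0 or 2 odd-degree vertices; here there are 8.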